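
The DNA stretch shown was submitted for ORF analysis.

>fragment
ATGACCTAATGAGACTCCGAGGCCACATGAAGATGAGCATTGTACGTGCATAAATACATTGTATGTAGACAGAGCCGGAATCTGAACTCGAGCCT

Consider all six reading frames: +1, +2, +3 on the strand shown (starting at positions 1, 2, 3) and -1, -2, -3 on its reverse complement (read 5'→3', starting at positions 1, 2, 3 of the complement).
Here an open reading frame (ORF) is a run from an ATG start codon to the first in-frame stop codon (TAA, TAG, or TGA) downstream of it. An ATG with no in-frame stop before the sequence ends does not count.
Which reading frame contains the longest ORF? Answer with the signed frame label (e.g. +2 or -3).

Reverse complement (5'→3'): AGGCTCGAGTTCAGATTCCGGCTCTGTCTACATACAATGTATTTATGCACGTACAATGCTCATCTTCATGTGGCCTCGGAGTCTCATTAGGTCAT
Frame +1: ATG ACC TAA TGA GAC TCC GAG GCC ACA TGA AGA TGA GCA TTG TAC GTG CAT AAA TAC ATT GTA TGT AGA CAG AGC CGG AAT CTG AAC TCG AGC — ATG at 1, stop TAA at 7 → 9 nt.
Frame +2: TGA CCT AAT GAG ACT CCG AGG CCA CAT GAA GAT GAG CAT TGT ACG TGC ATA AAT ACA TTG TAT GTA GAC AGA GCC GGA ATC TGA ACT CGA GCC — no ATG→stop ORF.
Frame +3: GAC CTA ATG AGA CTC CGA GGC CAC ATG AAG ATG AGC ATT GTA CGT GCA TAA ATA CAT TGT ATG TAG ACA GAG CCG GAA TCT GAA CTC GAG CCT — ATG at 9, stop TAA at 51 → 45 nt; ATG at 27, stop TAA at 51 → 27 nt; ATG at 33, stop TAA at 51 → 21 nt; ATG at 63, stop TAG at 66 → 6 nt.
Frame -1: AGG CTC GAG TTC AGA TTC CGG CTC TGT CTA CAT ACA ATG TAT TTA TGC ACG TAC AAT GCT CAT CTT CAT GTG GCC TCG GAG TCT CAT TAG GTC — ATG at 37, stop TAG at 88 → 54 nt.
Frame -2: GGC TCG AGT TCA GAT TCC GGC TCT GTC TAC ATA CAA TGT ATT TAT GCA CGT ACA ATG CTC ATC TTC ATG TGG CCT CGG AGT CTC ATT AGG TCA — no ATG→stop ORF.
Frame -3: GCT CGA GTT CAG ATT CCG GCT CTG TCT ACA TAC AAT GTA TTT ATG CAC GTA CAA TGC TCA TCT TCA TGT GGC CTC GGA GTC TCA TTA GGT CAT — no ATG→stop ORF.
Longest ORF is 54 nt in frame -1 (positions 37–90).

-1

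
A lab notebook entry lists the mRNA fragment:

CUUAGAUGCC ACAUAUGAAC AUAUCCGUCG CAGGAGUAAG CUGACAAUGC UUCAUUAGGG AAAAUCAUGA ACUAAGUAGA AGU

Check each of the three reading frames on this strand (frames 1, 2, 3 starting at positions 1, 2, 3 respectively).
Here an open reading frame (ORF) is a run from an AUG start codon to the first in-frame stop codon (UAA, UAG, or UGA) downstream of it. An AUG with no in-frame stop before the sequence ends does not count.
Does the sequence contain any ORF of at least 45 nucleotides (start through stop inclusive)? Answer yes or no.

no

Frame 1: CUU AGA UGC CAC AUA UGA ACA UAU CCG UCG CAG GAG UAA GCU GAC AAU GCU UCA UUA GGG AAA AUC AUG AAC UAA GUA GAA — AUG at 67, stop UAA at 73 → 9 nt.
Frame 2: UUA GAU GCC ACA UAU GAA CAU AUC CGU CGC AGG AGU AAG CUG ACA AUG CUU CAU UAG GGA AAA UCA UGA ACU AAG UAG AAG — AUG at 47, stop UAG at 56 → 12 nt.
Frame 3: UAG AUG CCA CAU AUG AAC AUA UCC GUC GCA GGA GUA AGC UGA CAA UGC UUC AUU AGG GAA AAU CAU GAA CUA AGU AGA AGU — AUG at 6, stop UGA at 42 → 39 nt; AUG at 15, stop UGA at 42 → 30 nt.
Largest ORF found is 39 nucleotides < 45, so no.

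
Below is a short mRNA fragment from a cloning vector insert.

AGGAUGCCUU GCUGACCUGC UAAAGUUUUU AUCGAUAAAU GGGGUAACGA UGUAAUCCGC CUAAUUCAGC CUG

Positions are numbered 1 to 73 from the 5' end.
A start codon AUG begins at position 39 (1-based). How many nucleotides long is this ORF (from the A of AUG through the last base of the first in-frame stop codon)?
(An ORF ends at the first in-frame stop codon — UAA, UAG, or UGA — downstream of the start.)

9

Codons from position 39: AUG (39–41), GGG (42–44), UAA (45–47).
UAA is the first in-frame stop; ORF spans 39–47, 9 nucleotides.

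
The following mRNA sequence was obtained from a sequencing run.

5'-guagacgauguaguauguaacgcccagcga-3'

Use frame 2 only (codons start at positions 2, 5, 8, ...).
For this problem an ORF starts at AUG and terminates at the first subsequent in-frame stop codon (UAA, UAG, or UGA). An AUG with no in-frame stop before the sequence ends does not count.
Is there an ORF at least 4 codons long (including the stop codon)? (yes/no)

Frame 2: UAG ACG AUG UAG UAU GUA ACG CCC AGC — AUG at 8, stop UAG at 11 → 6 nt.
Largest ORF found is 2 codons < 4, so no.

no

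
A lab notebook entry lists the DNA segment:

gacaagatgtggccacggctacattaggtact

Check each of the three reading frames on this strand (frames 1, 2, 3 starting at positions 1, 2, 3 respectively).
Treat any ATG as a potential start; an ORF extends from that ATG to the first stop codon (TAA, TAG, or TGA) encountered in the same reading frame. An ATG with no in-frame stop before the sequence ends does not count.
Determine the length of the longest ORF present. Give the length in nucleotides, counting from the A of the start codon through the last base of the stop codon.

Frame 1: GAC AAG ATG TGG CCA CGG CTA CAT TAG GTA — ATG at 7, stop TAG at 25 → 21 nt.
Frame 2: ACA AGA TGT GGC CAC GGC TAC ATT AGG TAC — no ATG→stop ORF.
Frame 3: CAA GAT GTG GCC ACG GCT ACA TTA GGT ACT — no ATG→stop ORF.
Longest: frame 1, positions 7–27, 21 nt = 7 codons = 6 aa. → 21 nucleotides.

21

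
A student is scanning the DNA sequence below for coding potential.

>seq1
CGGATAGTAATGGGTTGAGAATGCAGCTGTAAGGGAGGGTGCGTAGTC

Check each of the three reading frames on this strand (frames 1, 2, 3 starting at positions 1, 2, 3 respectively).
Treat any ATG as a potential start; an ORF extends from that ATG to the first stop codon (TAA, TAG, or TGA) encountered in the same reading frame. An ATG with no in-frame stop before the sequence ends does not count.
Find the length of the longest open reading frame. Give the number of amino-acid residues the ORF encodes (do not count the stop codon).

3

Frame 1: CGG ATA GTA ATG GGT TGA GAA TGC AGC TGT AAG GGA GGG TGC GTA GTC — ATG at 10, stop TGA at 16 → 9 nt.
Frame 2: GGA TAG TAA TGG GTT GAG AAT GCA GCT GTA AGG GAG GGT GCG TAG — no ATG→stop ORF.
Frame 3: GAT AGT AAT GGG TTG AGA ATG CAG CTG TAA GGG AGG GTG CGT AGT — ATG at 21, stop TAA at 30 → 12 nt.
Longest: frame 3, positions 21–32, 12 nt = 4 codons = 3 aa. → 3 amino acids.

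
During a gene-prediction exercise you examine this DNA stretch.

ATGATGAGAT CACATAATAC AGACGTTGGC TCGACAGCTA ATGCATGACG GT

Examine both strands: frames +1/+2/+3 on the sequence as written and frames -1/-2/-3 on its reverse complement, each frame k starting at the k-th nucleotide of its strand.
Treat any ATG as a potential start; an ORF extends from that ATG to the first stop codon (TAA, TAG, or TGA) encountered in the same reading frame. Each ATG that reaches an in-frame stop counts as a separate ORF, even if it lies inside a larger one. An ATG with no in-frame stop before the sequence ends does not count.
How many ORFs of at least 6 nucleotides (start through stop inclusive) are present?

4

Reverse complement (5'→3'): ACCGTCATGCATTAGCTGTCGAGCCAACGTCTGTATTATGTGATCTCATCAT
Frame +1: ATG ATG AGA TCA CAT AAT ACA GAC GTT GGC TCG ACA GCT AAT GCA TGA CGG — ATG at 1, stop TGA at 46 → 48 nt; ATG at 4, stop TGA at 46 → 45 nt.
Frame +2: TGA TGA GAT CAC ATA ATA CAG ACG TTG GCT CGA CAG CTA ATG CAT GAC GGT — no ATG→stop ORF.
Frame +3: GAT GAG ATC ACA TAA TAC AGA CGT TGG CTC GAC AGC TAA TGC ATG ACG — no ATG→stop ORF.
Frame -1: ACC GTC ATG CAT TAG CTG TCG AGC CAA CGT CTG TAT TAT GTG ATC TCA TCA — ATG at 7, stop TAG at 13 → 9 nt.
Frame -2: CCG TCA TGC ATT AGC TGT CGA GCC AAC GTC TGT ATT ATG TGA TCT CAT CAT — ATG at 38, stop TGA at 41 → 6 nt.
Frame -3: CGT CAT GCA TTA GCT GTC GAG CCA ACG TCT GTA TTA TGT GAT CTC ATC — no ATG→stop ORF.
ORFs ≥ 6 nucleotides: frame +1 1–48 (48 nucleotides), frame +1 4–48 (45 nucleotides), frame -1 7–15 (9 nucleotides), frame -2 38–43 (6 nucleotides). Count = 4.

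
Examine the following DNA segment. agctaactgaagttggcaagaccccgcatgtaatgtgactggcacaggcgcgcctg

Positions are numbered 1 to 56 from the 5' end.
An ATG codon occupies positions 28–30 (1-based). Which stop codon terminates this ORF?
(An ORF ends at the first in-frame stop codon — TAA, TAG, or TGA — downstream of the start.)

TAA

Codons from position 28: ATG (28–30), TAA (31–33).
The first in-frame stop codon is TAA.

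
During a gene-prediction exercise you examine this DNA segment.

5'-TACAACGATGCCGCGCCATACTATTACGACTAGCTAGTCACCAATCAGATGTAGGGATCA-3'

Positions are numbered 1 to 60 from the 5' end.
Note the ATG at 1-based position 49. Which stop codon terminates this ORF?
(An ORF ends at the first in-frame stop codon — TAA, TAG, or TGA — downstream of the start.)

TAG

Codons from position 49: ATG (49–51), TAG (52–54).
The first in-frame stop codon is TAG.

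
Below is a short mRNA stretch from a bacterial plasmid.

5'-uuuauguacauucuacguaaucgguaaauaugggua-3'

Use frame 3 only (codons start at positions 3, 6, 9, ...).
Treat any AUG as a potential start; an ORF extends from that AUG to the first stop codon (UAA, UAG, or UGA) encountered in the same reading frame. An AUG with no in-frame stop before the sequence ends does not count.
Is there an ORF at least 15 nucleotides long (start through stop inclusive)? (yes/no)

no

Frame 3: UAU GUA CAU UCU ACG UAA UCG GUA AAU AUG GGU — no AUG→stop ORF.
Largest ORF found is 0 nucleotides < 15, so no.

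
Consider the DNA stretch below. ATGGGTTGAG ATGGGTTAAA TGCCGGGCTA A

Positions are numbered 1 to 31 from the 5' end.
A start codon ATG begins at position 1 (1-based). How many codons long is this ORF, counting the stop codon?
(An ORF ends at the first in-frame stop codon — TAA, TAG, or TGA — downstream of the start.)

Codons from position 1: ATG (1–3), GGT (4–6), TGA (7–9).
TGA is the first in-frame stop; that's 3 codons including the stop.

3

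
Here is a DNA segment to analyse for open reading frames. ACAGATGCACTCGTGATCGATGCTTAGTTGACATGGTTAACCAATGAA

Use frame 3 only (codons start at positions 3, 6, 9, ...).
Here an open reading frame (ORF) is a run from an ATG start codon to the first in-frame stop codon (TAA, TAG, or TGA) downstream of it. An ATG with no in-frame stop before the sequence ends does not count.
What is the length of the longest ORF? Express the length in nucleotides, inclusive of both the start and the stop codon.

Frame 3: AGA TGC ACT CGT GAT CGA TGC TTA GTT GAC ATG GTT AAC CAA TGA — ATG at 33, stop TGA at 45 → 15 nt.
Longest: frame 3, positions 33–47, 15 nt = 5 codons = 4 aa. → 15 nucleotides.

15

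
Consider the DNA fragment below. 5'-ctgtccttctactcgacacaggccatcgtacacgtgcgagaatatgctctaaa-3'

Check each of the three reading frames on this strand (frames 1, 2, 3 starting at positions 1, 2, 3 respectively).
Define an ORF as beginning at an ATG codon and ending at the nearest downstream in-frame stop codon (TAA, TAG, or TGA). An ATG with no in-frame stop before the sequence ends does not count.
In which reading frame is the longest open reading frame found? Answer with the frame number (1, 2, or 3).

Frame 1: CTG TCC TTC TAC TCG ACA CAG GCC ATC GTA CAC GTG CGA GAA TAT GCT CTA — no ATG→stop ORF.
Frame 2: TGT CCT TCT ACT CGA CAC AGG CCA TCG TAC ACG TGC GAG AAT ATG CTC TAA — ATG at 44, stop TAA at 50 → 9 nt.
Frame 3: GTC CTT CTA CTC GAC ACA GGC CAT CGT ACA CGT GCG AGA ATA TGC TCT AAA — no ATG→stop ORF.
Longest ORF is 9 nt in frame 2 (positions 44–52).

2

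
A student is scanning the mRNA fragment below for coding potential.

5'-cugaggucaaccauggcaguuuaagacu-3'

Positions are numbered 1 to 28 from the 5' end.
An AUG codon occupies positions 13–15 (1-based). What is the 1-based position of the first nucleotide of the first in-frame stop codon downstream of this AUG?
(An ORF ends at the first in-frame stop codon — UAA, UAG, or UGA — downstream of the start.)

Codons from position 13: AUG (13–15), GCA (16–18), GUU (19–21), UAA (22–24).
UAA is a stop codon; it begins at position 22.

22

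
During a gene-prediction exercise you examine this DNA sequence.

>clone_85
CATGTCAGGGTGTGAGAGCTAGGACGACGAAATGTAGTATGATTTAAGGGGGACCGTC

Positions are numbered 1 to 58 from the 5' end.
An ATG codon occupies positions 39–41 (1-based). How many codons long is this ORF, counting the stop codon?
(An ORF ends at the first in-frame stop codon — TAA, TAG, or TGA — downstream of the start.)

Codons from position 39: ATG (39–41), ATT (42–44), TAA (45–47).
TAA is the first in-frame stop; that's 3 codons including the stop.

3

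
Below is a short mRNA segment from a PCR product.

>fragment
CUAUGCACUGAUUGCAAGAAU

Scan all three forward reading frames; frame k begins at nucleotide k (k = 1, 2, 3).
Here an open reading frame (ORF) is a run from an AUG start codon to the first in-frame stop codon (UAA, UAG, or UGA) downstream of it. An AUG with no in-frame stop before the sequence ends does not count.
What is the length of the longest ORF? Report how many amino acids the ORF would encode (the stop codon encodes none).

2

Frame 1: CUA UGC ACU GAU UGC AAG AAU — no AUG→stop ORF.
Frame 2: UAU GCA CUG AUU GCA AGA — no AUG→stop ORF.
Frame 3: AUG CAC UGA UUG CAA GAA — AUG at 3, stop UGA at 9 → 9 nt.
Longest: frame 3, positions 3–11, 9 nt = 3 codons = 2 aa. → 2 amino acids.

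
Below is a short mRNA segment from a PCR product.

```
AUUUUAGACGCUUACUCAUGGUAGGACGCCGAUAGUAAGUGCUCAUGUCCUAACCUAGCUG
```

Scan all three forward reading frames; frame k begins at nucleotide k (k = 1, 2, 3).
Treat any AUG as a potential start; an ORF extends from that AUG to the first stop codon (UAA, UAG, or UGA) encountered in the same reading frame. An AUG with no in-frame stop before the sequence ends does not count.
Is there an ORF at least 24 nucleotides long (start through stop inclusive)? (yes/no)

no

Frame 1: AUU UUA GAC GCU UAC UCA UGG UAG GAC GCC GAU AGU AAG UGC UCA UGU CCU AAC CUA GCU — no AUG→stop ORF.
Frame 2: UUU UAG ACG CUU ACU CAU GGU AGG ACG CCG AUA GUA AGU GCU CAU GUC CUA ACC UAG CUG — no AUG→stop ORF.
Frame 3: UUU AGA CGC UUA CUC AUG GUA GGA CGC CGA UAG UAA GUG CUC AUG UCC UAA CCU AGC — AUG at 18, stop UAG at 33 → 18 nt; AUG at 45, stop UAA at 51 → 9 nt.
Largest ORF found is 18 nucleotides < 24, so no.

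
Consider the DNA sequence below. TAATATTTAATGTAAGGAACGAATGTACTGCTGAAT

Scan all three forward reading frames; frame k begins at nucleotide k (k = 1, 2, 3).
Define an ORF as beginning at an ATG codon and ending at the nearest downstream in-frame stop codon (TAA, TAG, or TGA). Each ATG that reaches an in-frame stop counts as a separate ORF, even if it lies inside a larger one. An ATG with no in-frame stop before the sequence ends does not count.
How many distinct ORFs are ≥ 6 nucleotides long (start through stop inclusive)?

2

Frame 1: TAA TAT TTA ATG TAA GGA ACG AAT GTA CTG CTG AAT — ATG at 10, stop TAA at 13 → 6 nt.
Frame 2: AAT ATT TAA TGT AAG GAA CGA ATG TAC TGC TGA — ATG at 23, stop TGA at 32 → 12 nt.
Frame 3: ATA TTT AAT GTA AGG AAC GAA TGT ACT GCT GAA — no ATG→stop ORF.
ORFs ≥ 6 nucleotides: frame 1 10–15 (6 nucleotides), frame 2 23–34 (12 nucleotides). Count = 2.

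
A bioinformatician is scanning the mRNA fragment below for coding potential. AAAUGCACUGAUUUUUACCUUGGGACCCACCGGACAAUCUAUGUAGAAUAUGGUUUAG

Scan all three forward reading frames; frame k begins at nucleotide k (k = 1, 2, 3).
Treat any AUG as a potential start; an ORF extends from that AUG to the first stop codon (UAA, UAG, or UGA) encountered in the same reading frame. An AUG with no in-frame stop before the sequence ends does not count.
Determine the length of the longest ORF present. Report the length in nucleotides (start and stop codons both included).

9

Frame 1: AAA UGC ACU GAU UUU UAC CUU GGG ACC CAC CGG ACA AUC UAU GUA GAA UAU GGU UUA — no AUG→stop ORF.
Frame 2: AAU GCA CUG AUU UUU ACC UUG GGA CCC ACC GGA CAA UCU AUG UAG AAU AUG GUU UAG — AUG at 41, stop UAG at 44 → 6 nt; AUG at 50, stop UAG at 56 → 9 nt.
Frame 3: AUG CAC UGA UUU UUA CCU UGG GAC CCA CCG GAC AAU CUA UGU AGA AUA UGG UUU — AUG at 3, stop UGA at 9 → 9 nt.
Longest: frame 2, positions 50–58, 9 nt = 3 codons = 2 aa. → 9 nucleotides.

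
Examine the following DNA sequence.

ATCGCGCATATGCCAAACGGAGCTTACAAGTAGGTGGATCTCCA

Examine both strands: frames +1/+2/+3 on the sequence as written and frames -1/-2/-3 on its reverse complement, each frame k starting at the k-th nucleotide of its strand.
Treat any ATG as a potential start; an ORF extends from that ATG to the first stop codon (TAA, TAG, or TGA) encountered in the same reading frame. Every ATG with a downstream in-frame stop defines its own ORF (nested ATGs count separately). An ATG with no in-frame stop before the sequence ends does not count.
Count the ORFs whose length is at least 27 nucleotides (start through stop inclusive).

0

Reverse complement (5'→3'): TGGAGATCCACCTACTTGTAAGCTCCGTTTGGCATATGCGCGAT
Frame +1: ATC GCG CAT ATG CCA AAC GGA GCT TAC AAG TAG GTG GAT CTC — ATG at 10, stop TAG at 31 → 24 nt.
Frame +2: TCG CGC ATA TGC CAA ACG GAG CTT ACA AGT AGG TGG ATC TCC — no ATG→stop ORF.
Frame +3: CGC GCA TAT GCC AAA CGG AGC TTA CAA GTA GGT GGA TCT CCA — no ATG→stop ORF.
Frame -1: TGG AGA TCC ACC TAC TTG TAA GCT CCG TTT GGC ATA TGC GCG — no ATG→stop ORF.
Frame -2: GGA GAT CCA CCT ACT TGT AAG CTC CGT TTG GCA TAT GCG CGA — no ATG→stop ORF.
Frame -3: GAG ATC CAC CTA CTT GTA AGC TCC GTT TGG CAT ATG CGC GAT — no ATG→stop ORF.
No ORF reaches 27 nucleotides. Count = 0.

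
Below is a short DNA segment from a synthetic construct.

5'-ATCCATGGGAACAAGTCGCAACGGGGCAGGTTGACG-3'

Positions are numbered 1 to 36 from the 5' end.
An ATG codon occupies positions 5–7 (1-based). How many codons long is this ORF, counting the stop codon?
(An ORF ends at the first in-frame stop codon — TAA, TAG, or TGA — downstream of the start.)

10

Codons from position 5: ATG (5–7), GGA (8–10), ACA (11–13), AGT (14–16), CGC (17–19), AAC (20–22), GGG (23–25), GCA (26–28), GGT (29–31), TGA (32–34).
TGA is the first in-frame stop; that's 10 codons including the stop.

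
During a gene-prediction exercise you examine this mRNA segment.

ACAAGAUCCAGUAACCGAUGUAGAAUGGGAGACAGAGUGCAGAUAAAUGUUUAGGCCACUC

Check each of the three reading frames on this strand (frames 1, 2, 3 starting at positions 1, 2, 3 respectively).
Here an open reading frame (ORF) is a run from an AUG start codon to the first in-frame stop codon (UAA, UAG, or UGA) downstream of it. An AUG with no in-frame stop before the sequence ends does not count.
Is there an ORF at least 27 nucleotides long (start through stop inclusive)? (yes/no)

Frame 1: ACA AGA UCC AGU AAC CGA UGU AGA AUG GGA GAC AGA GUG CAG AUA AAU GUU UAG GCC ACU — AUG at 25, stop UAG at 52 → 30 nt.
Frame 2: CAA GAU CCA GUA ACC GAU GUA GAA UGG GAG ACA GAG UGC AGA UAA AUG UUU AGG CCA CUC — no AUG→stop ORF.
Frame 3: AAG AUC CAG UAA CCG AUG UAG AAU GGG AGA CAG AGU GCA GAU AAA UGU UUA GGC CAC — AUG at 18, stop UAG at 21 → 6 nt.
Frame 1 has an ORF of 30 nucleotides (positions 25–54) ≥ 27, so yes.

yes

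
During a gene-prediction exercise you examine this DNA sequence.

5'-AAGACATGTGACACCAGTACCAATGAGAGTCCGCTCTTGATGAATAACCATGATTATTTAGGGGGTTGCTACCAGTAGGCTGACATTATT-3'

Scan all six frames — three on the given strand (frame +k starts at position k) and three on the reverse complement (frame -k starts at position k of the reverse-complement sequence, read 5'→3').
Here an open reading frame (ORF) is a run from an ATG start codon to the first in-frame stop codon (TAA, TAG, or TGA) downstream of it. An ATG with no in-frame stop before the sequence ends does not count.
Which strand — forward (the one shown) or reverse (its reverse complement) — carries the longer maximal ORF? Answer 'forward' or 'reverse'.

Reverse complement (5'→3'): AATAATGTCAGCCTACTGGTAGCAACCCCCTAAATAATCATGGTTATTCATCAAGAGCGGACTCTCATTGGTACTGGTGTCACATGTCTT
Frame +1: AAG ACA TGT GAC ACC AGT ACC AAT GAG AGT CCG CTC TTG ATG AAT AAC CAT GAT TAT TTA GGG GGT TGC TAC CAG TAG GCT GAC ATT ATT — ATG at 40, stop TAG at 76 → 39 nt.
Frame +2: AGA CAT GTG ACA CCA GTA CCA ATG AGA GTC CGC TCT TGA TGA ATA ACC ATG ATT ATT TAG GGG GTT GCT ACC AGT AGG CTG ACA TTA — ATG at 23, stop TGA at 38 → 18 nt; ATG at 50, stop TAG at 59 → 12 nt.
Frame +3: GAC ATG TGA CAC CAG TAC CAA TGA GAG TCC GCT CTT GAT GAA TAA CCA TGA TTA TTT AGG GGG TTG CTA CCA GTA GGC TGA CAT TAT — ATG at 6, stop TGA at 9 → 6 nt.
Frame -1: AAT AAT GTC AGC CTA CTG GTA GCA ACC CCC TAA ATA ATC ATG GTT ATT CAT CAA GAG CGG ACT CTC ATT GGT ACT GGT GTC ACA TGT CTT — no ATG→stop ORF.
Frame -2: ATA ATG TCA GCC TAC TGG TAG CAA CCC CCT AAA TAA TCA TGG TTA TTC ATC AAG AGC GGA CTC TCA TTG GTA CTG GTG TCA CAT GTC — ATG at 5, stop TAG at 20 → 18 nt.
Frame -3: TAA TGT CAG CCT ACT GGT AGC AAC CCC CTA AAT AAT CAT GGT TAT TCA TCA AGA GCG GAC TCT CAT TGG TAC TGG TGT CAC ATG TCT — no ATG→stop ORF.
Forward-strand max 39 nt; reverse-strand max 18 nt. The forward strand has the longer ORF.

forward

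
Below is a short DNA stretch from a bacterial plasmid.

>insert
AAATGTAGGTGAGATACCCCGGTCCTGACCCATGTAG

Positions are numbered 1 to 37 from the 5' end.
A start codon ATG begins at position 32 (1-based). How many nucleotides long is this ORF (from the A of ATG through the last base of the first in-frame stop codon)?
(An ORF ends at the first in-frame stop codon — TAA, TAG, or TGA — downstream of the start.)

6

Codons from position 32: ATG (32–34), TAG (35–37).
TAG is the first in-frame stop; ORF spans 32–37, 6 nucleotides.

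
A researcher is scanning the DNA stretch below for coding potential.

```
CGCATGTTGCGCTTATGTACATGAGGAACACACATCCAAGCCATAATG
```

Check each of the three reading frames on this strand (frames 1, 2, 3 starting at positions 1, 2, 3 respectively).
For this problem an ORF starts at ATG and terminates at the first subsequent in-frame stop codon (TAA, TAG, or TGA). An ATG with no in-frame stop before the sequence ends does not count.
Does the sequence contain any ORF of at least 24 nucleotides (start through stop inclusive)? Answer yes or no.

no

Frame 1: CGC ATG TTG CGC TTA TGT ACA TGA GGA ACA CAC ATC CAA GCC ATA ATG — ATG at 4, stop TGA at 22 → 21 nt.
Frame 2: GCA TGT TGC GCT TAT GTA CAT GAG GAA CAC ACA TCC AAG CCA TAA — no ATG→stop ORF.
Frame 3: CAT GTT GCG CTT ATG TAC ATG AGG AAC ACA CAT CCA AGC CAT AAT — no ATG→stop ORF.
Largest ORF found is 21 nucleotides < 24, so no.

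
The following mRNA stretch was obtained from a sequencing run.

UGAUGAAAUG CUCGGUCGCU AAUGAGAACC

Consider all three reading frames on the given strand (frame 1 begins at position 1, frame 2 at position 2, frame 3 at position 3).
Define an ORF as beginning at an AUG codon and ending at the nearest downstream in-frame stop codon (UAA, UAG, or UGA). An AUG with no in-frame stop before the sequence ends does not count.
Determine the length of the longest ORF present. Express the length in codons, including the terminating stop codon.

5

Frame 1: UGA UGA AAU GCU CGG UCG CUA AUG AGA ACC — no AUG→stop ORF.
Frame 2: GAU GAA AUG CUC GGU CGC UAA UGA GAA — AUG at 8, stop UAA at 20 → 15 nt.
Frame 3: AUG AAA UGC UCG GUC GCU AAU GAG AAC — no AUG→stop ORF.
Longest: frame 2, positions 8–22, 15 nt = 5 codons = 4 aa. → 5 codons.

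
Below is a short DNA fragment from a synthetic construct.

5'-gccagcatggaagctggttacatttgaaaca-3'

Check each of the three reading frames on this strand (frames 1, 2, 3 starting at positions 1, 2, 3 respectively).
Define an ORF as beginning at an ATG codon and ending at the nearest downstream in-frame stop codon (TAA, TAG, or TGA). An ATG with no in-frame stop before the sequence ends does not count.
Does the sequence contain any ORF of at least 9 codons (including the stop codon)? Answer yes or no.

no

Frame 1: GCC AGC ATG GAA GCT GGT TAC ATT TGA AAC — ATG at 7, stop TGA at 25 → 21 nt.
Frame 2: CCA GCA TGG AAG CTG GTT ACA TTT GAA ACA — no ATG→stop ORF.
Frame 3: CAG CAT GGA AGC TGG TTA CAT TTG AAA — no ATG→stop ORF.
Largest ORF found is 7 codons < 9, so no.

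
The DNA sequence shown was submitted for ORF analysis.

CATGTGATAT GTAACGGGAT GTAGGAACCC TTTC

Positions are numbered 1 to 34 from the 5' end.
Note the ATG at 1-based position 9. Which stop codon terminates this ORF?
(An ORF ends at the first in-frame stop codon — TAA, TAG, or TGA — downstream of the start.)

Codons from position 9: ATG (9–11), TAA (12–14).
The first in-frame stop codon is TAA.

TAA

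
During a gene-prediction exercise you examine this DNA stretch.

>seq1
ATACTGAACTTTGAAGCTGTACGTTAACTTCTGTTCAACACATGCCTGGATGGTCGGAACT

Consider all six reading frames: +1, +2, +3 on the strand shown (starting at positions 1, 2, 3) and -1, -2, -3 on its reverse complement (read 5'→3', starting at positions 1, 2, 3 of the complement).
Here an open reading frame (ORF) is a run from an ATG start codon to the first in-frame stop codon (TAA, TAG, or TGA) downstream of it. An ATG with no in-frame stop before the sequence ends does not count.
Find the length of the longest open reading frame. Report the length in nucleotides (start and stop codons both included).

9

Reverse complement (5'→3'): AGTTCCGACCATCCAGGCATGTGTTGAACAGAAGTTAACGTACAGCTTCAAAGTTCAGTAT
Frame +1: ATA CTG AAC TTT GAA GCT GTA CGT TAA CTT CTG TTC AAC ACA TGC CTG GAT GGT CGG AAC — no ATG→stop ORF.
Frame +2: TAC TGA ACT TTG AAG CTG TAC GTT AAC TTC TGT TCA ACA CAT GCC TGG ATG GTC GGA ACT — no ATG→stop ORF.
Frame +3: ACT GAA CTT TGA AGC TGT ACG TTA ACT TCT GTT CAA CAC ATG CCT GGA TGG TCG GAA — no ATG→stop ORF.
Frame -1: AGT TCC GAC CAT CCA GGC ATG TGT TGA ACA GAA GTT AAC GTA CAG CTT CAA AGT TCA GTA — ATG at 19, stop TGA at 25 → 9 nt.
Frame -2: GTT CCG ACC ATC CAG GCA TGT GTT GAA CAG AAG TTA ACG TAC AGC TTC AAA GTT CAG TAT — no ATG→stop ORF.
Frame -3: TTC CGA CCA TCC AGG CAT GTG TTG AAC AGA AGT TAA CGT ACA GCT TCA AAG TTC AGT — no ATG→stop ORF.
Longest: frame -1, positions 19–27, 9 nt = 3 codons = 2 aa. → 9 nucleotides.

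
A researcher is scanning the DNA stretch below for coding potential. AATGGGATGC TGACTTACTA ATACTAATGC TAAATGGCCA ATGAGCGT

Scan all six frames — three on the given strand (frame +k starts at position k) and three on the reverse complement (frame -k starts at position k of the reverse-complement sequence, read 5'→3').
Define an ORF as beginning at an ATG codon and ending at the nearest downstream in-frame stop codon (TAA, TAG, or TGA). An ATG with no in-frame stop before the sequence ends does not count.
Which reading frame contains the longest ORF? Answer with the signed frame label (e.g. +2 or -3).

+3

Reverse complement (5'→3'): ACGCTCATTGGCCATTTAGCATTAGTATTAGTAAGTCAGCATCCCATT
Frame +1: AAT GGG ATG CTG ACT TAC TAA TAC TAA TGC TAA ATG GCC AAT GAG CGT — ATG at 7, stop TAA at 19 → 15 nt.
Frame +2: ATG GGA TGC TGA CTT ACT AAT ACT AAT GCT AAA TGG CCA ATG AGC — ATG at 2, stop TGA at 11 → 12 nt.
Frame +3: TGG GAT GCT GAC TTA CTA ATA CTA ATG CTA AAT GGC CAA TGA GCG — ATG at 27, stop TGA at 42 → 18 nt.
Frame -1: ACG CTC ATT GGC CAT TTA GCA TTA GTA TTA GTA AGT CAG CAT CCC ATT — no ATG→stop ORF.
Frame -2: CGC TCA TTG GCC ATT TAG CAT TAG TAT TAG TAA GTC AGC ATC CCA — no ATG→stop ORF.
Frame -3: GCT CAT TGG CCA TTT AGC ATT AGT ATT AGT AAG TCA GCA TCC CAT — no ATG→stop ORF.
Longest ORF is 18 nt in frame +3 (positions 27–44).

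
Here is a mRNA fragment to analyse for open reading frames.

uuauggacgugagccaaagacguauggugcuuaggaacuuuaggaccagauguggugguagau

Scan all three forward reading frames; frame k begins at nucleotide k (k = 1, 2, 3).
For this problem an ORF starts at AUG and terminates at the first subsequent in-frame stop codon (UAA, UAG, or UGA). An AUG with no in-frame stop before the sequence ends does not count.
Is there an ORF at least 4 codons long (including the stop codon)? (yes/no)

yes

Frame 1: UUA UGG ACG UGA GCC AAA GAC GUA UGG UGC UUA GGA ACU UUA GGA CCA GAU GUG GUG GUA GAU — no AUG→stop ORF.
Frame 2: UAU GGA CGU GAG CCA AAG ACG UAU GGU GCU UAG GAA CUU UAG GAC CAG AUG UGG UGG UAG — AUG at 50, stop UAG at 59 → 12 nt.
Frame 3: AUG GAC GUG AGC CAA AGA CGU AUG GUG CUU AGG AAC UUU AGG ACC AGA UGU GGU GGU AGA — no AUG→stop ORF.
Frame 2 has an ORF of 4 codons (positions 50–61) ≥ 4, so yes.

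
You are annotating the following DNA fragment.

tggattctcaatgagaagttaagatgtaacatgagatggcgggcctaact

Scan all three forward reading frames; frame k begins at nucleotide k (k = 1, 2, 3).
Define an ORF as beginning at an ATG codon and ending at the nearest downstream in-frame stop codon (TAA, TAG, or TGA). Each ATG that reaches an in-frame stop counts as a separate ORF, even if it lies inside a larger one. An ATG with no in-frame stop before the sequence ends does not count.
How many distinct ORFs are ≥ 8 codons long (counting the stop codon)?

0

Frame 1: TGG ATT CTC AAT GAG AAG TTA AGA TGT AAC ATG AGA TGG CGG GCC TAA — ATG at 31, stop TAA at 46 → 18 nt.
Frame 2: GGA TTC TCA ATG AGA AGT TAA GAT GTA ACA TGA GAT GGC GGG CCT AAC — ATG at 11, stop TAA at 20 → 12 nt.
Frame 3: GAT TCT CAA TGA GAA GTT AAG ATG TAA CAT GAG ATG GCG GGC CTA ACT — ATG at 24, stop TAA at 27 → 6 nt.
No ORF reaches 8 codons. Count = 0.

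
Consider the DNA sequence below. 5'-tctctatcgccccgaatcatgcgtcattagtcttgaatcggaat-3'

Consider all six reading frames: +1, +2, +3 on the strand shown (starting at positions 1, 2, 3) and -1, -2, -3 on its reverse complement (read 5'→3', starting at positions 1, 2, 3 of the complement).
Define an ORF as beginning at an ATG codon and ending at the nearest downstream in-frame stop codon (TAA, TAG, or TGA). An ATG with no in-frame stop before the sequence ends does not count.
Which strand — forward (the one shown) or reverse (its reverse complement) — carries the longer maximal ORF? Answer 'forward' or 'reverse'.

reverse

Reverse complement (5'→3'): ATTCCGATTCAAGACTAATGACGCATGATTCGGGGCGATAGAGA
Frame +1: TCT CTA TCG CCC CGA ATC ATG CGT CAT TAG TCT TGA ATC GGA — ATG at 19, stop TAG at 28 → 12 nt.
Frame +2: CTC TAT CGC CCC GAA TCA TGC GTC ATT AGT CTT GAA TCG GAA — no ATG→stop ORF.
Frame +3: TCT ATC GCC CCG AAT CAT GCG TCA TTA GTC TTG AAT CGG AAT — no ATG→stop ORF.
Frame -1: ATT CCG ATT CAA GAC TAA TGA CGC ATG ATT CGG GGC GAT AGA — no ATG→stop ORF.
Frame -2: TTC CGA TTC AAG ACT AAT GAC GCA TGA TTC GGG GCG ATA GAG — no ATG→stop ORF.
Frame -3: TCC GAT TCA AGA CTA ATG ACG CAT GAT TCG GGG CGA TAG AGA — ATG at 18, stop TAG at 39 → 24 nt.
Forward-strand max 12 nt; reverse-strand max 24 nt. The reverse strand has the longer ORF.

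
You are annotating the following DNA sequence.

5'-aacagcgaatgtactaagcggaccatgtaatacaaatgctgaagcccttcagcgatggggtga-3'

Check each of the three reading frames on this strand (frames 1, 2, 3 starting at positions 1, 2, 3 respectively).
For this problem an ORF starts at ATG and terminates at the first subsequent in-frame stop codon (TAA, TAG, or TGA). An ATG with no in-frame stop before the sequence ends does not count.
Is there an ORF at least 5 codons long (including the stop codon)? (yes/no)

Frame 1: AAC AGC GAA TGT ACT AAG CGG ACC ATG TAA TAC AAA TGC TGA AGC CCT TCA GCG ATG GGG TGA — ATG at 25, stop TAA at 28 → 6 nt; ATG at 55, stop TGA at 61 → 9 nt.
Frame 2: ACA GCG AAT GTA CTA AGC GGA CCA TGT AAT ACA AAT GCT GAA GCC CTT CAG CGA TGG GGT — no ATG→stop ORF.
Frame 3: CAG CGA ATG TAC TAA GCG GAC CAT GTA ATA CAA ATG CTG AAG CCC TTC AGC GAT GGG GTG — ATG at 9, stop TAA at 15 → 9 nt.
Largest ORF found is 3 codons < 5, so no.

no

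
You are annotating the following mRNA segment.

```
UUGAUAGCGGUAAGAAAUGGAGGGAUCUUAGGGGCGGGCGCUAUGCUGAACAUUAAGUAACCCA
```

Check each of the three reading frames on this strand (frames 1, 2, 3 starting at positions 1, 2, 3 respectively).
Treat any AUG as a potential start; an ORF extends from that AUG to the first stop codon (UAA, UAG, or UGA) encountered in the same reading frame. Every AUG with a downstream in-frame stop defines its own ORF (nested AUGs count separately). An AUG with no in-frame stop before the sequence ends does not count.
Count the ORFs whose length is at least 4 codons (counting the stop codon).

Frame 1: UUG AUA GCG GUA AGA AAU GGA GGG AUC UUA GGG GCG GGC GCU AUG CUG AAC AUU AAG UAA CCC — AUG at 43, stop UAA at 58 → 18 nt.
Frame 2: UGA UAG CGG UAA GAA AUG GAG GGA UCU UAG GGG CGG GCG CUA UGC UGA ACA UUA AGU AAC CCA — AUG at 17, stop UAG at 29 → 15 nt.
Frame 3: GAU AGC GGU AAG AAA UGG AGG GAU CUU AGG GGC GGG CGC UAU GCU GAA CAU UAA GUA ACC — no AUG→stop ORF.
ORFs ≥ 4 codons: frame 1 43–60 (6 codons), frame 2 17–31 (5 codons). Count = 2.

2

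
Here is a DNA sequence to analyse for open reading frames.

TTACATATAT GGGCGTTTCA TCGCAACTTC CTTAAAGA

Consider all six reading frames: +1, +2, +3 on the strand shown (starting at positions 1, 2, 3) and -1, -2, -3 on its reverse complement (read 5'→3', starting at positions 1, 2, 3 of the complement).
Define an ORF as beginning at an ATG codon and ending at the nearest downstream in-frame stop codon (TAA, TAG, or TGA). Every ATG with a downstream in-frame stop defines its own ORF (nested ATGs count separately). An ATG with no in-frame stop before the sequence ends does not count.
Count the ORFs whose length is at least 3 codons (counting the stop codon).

2

Reverse complement (5'→3'): TCTTTAAGGAAGTTGCGATGAAACGCCCATATATGTAA
Frame +1: TTA CAT ATA TGG GCG TTT CAT CGC AAC TTC CTT AAA — no ATG→stop ORF.
Frame +2: TAC ATA TAT GGG CGT TTC ATC GCA ACT TCC TTA AAG — no ATG→stop ORF.
Frame +3: ACA TAT ATG GGC GTT TCA TCG CAA CTT CCT TAA AGA — ATG at 9, stop TAA at 33 → 27 nt.
Frame -1: TCT TTA AGG AAG TTG CGA TGA AAC GCC CAT ATA TGT — no ATG→stop ORF.
Frame -2: CTT TAA GGA AGT TGC GAT GAA ACG CCC ATA TAT GTA — no ATG→stop ORF.
Frame -3: TTT AAG GAA GTT GCG ATG AAA CGC CCA TAT ATG TAA — ATG at 18, stop TAA at 36 → 21 nt; ATG at 33, stop TAA at 36 → 6 nt.
ORFs ≥ 3 codons: frame +3 9–35 (9 codons), frame -3 18–38 (7 codons). Count = 2.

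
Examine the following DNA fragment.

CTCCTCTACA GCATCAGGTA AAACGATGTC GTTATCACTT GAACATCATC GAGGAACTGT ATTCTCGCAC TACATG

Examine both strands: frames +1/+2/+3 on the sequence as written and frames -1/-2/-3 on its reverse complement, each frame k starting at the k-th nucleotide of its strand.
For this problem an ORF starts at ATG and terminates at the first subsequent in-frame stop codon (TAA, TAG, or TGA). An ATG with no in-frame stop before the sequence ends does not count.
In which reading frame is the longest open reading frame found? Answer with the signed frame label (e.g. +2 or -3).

-1

Reverse complement (5'→3'): CATGTAGTGCGAGAATACAGTTCCTCGATGATGTTCAAGTGATAACGACATCGTTTTACCTGATGCTGTAGAGGAG
Frame +1: CTC CTC TAC AGC ATC AGG TAA AAC GAT GTC GTT ATC ACT TGA ACA TCA TCG AGG AAC TGT ATT CTC GCA CTA CAT — no ATG→stop ORF.
Frame +2: TCC TCT ACA GCA TCA GGT AAA ACG ATG TCG TTA TCA CTT GAA CAT CAT CGA GGA ACT GTA TTC TCG CAC TAC ATG — no ATG→stop ORF.
Frame +3: CCT CTA CAG CAT CAG GTA AAA CGA TGT CGT TAT CAC TTG AAC ATC ATC GAG GAA CTG TAT TCT CGC ACT ACA — no ATG→stop ORF.
Frame -1: CAT GTA GTG CGA GAA TAC AGT TCC TCG ATG ATG TTC AAG TGA TAA CGA CAT CGT TTT ACC TGA TGC TGT AGA GGA — ATG at 28, stop TGA at 40 → 15 nt; ATG at 31, stop TGA at 40 → 12 nt.
Frame -2: ATG TAG TGC GAG AAT ACA GTT CCT CGA TGA TGT TCA AGT GAT AAC GAC ATC GTT TTA CCT GAT GCT GTA GAG GAG — ATG at 2, stop TAG at 5 → 6 nt.
Frame -3: TGT AGT GCG AGA ATA CAG TTC CTC GAT GAT GTT CAA GTG ATA ACG ACA TCG TTT TAC CTG ATG CTG TAG AGG — ATG at 63, stop TAG at 69 → 9 nt.
Longest ORF is 15 nt in frame -1 (positions 28–42).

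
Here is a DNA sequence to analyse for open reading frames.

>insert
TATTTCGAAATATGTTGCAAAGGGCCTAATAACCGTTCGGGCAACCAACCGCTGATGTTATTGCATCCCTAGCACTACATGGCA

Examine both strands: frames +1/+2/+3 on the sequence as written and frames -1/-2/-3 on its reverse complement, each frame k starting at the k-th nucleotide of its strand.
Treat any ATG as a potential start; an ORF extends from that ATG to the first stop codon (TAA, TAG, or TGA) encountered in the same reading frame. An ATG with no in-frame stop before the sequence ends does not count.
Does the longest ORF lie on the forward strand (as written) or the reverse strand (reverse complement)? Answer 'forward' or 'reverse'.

forward

Reverse complement (5'→3'): TGCCATGTAGTGCTAGGGATGCAATAACATCAGCGGTTGGTTGCCCGAACGGTTATTAGGCCCTTTGCAACATATTTCGAAATA
Frame +1: TAT TTC GAA ATA TGT TGC AAA GGG CCT AAT AAC CGT TCG GGC AAC CAA CCG CTG ATG TTA TTG CAT CCC TAG CAC TAC ATG GCA — ATG at 55, stop TAG at 70 → 18 nt.
Frame +2: ATT TCG AAA TAT GTT GCA AAG GGC CTA ATA ACC GTT CGG GCA ACC AAC CGC TGA TGT TAT TGC ATC CCT AGC ACT ACA TGG — no ATG→stop ORF.
Frame +3: TTT CGA AAT ATG TTG CAA AGG GCC TAA TAA CCG TTC GGG CAA CCA ACC GCT GAT GTT ATT GCA TCC CTA GCA CTA CAT GGC — ATG at 12, stop TAA at 27 → 18 nt.
Frame -1: TGC CAT GTA GTG CTA GGG ATG CAA TAA CAT CAG CGG TTG GTT GCC CGA ACG GTT ATT AGG CCC TTT GCA ACA TAT TTC GAA ATA — ATG at 19, stop TAA at 25 → 9 nt.
Frame -2: GCC ATG TAG TGC TAG GGA TGC AAT AAC ATC AGC GGT TGG TTG CCC GAA CGG TTA TTA GGC CCT TTG CAA CAT ATT TCG AAA — ATG at 5, stop TAG at 8 → 6 nt.
Frame -3: CCA TGT AGT GCT AGG GAT GCA ATA ACA TCA GCG GTT GGT TGC CCG AAC GGT TAT TAG GCC CTT TGC AAC ATA TTT CGA AAT — no ATG→stop ORF.
Forward-strand max 18 nt; reverse-strand max 9 nt. The forward strand has the longer ORF.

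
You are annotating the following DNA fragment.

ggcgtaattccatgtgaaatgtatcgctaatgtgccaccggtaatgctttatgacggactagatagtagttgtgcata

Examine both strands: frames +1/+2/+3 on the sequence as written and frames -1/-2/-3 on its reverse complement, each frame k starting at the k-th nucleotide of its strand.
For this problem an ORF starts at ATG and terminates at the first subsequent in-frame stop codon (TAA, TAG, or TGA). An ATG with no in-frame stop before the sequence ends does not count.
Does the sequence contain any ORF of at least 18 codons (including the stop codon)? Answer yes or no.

Reverse complement (5'→3'): TATGCACAACTACTATCTAGTCCGTCATAAAGCATTACCGGTGGCACATTAGCGATACATTTCACATGGAATTACGCC
Frame +1: GGC GTA ATT CCA TGT GAA ATG TAT CGC TAA TGT GCC ACC GGT AAT GCT TTA TGA CGG ACT AGA TAG TAG TTG TGC ATA — ATG at 19, stop TAA at 28 → 12 nt.
Frame +2: GCG TAA TTC CAT GTG AAA TGT ATC GCT AAT GTG CCA CCG GTA ATG CTT TAT GAC GGA CTA GAT AGT AGT TGT GCA — no ATG→stop ORF.
Frame +3: CGT AAT TCC ATG TGA AAT GTA TCG CTA ATG TGC CAC CGG TAA TGC TTT ATG ACG GAC TAG ATA GTA GTT GTG CAT — ATG at 12, stop TGA at 15 → 6 nt; ATG at 30, stop TAA at 42 → 15 nt; ATG at 51, stop TAG at 60 → 12 nt.
Frame -1: TAT GCA CAA CTA CTA TCT AGT CCG TCA TAA AGC ATT ACC GGT GGC ACA TTA GCG ATA CAT TTC ACA TGG AAT TAC GCC — no ATG→stop ORF.
Frame -2: ATG CAC AAC TAC TAT CTA GTC CGT CAT AAA GCA TTA CCG GTG GCA CAT TAG CGA TAC ATT TCA CAT GGA ATT ACG — ATG at 2, stop TAG at 50 → 51 nt.
Frame -3: TGC ACA ACT ACT ATC TAG TCC GTC ATA AAG CAT TAC CGG TGG CAC ATT AGC GAT ACA TTT CAC ATG GAA TTA CGC — no ATG→stop ORF.
Largest ORF found is 17 codons < 18, so no.

no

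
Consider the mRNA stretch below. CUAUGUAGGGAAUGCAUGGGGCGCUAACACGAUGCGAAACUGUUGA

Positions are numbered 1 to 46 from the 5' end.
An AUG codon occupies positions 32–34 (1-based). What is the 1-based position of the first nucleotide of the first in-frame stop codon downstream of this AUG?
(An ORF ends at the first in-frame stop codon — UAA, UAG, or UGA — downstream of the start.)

44

Codons from position 32: AUG (32–34), CGA (35–37), AAC (38–40), UGU (41–43), UGA (44–46).
UGA is a stop codon; it begins at position 44.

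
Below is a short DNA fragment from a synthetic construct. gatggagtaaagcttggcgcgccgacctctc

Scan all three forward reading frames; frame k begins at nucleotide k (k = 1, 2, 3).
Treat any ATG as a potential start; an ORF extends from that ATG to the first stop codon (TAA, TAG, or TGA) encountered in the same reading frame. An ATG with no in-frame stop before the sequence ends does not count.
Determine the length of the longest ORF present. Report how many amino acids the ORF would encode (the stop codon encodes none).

Frame 1: GAT GGA GTA AAG CTT GGC GCG CCG ACC TCT — no ATG→stop ORF.
Frame 2: ATG GAG TAA AGC TTG GCG CGC CGA CCT CTC — ATG at 2, stop TAA at 8 → 9 nt.
Frame 3: TGG AGT AAA GCT TGG CGC GCC GAC CTC — no ATG→stop ORF.
Longest: frame 2, positions 2–10, 9 nt = 3 codons = 2 aa. → 2 amino acids.

2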